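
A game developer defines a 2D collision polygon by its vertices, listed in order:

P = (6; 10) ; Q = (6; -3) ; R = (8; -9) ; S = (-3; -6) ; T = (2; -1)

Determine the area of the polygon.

Cross-terms: -78, -30, -75, 15, 26  ⇒  Σ = -142
Area = |Σ|/2 = 71.

71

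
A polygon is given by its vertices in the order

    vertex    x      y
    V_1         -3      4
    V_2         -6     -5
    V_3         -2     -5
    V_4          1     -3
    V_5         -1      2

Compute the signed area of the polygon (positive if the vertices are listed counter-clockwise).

35.5

V_1→V_2: (-3)(-5) − (-6)(4) = 39
V_2→V_3: (-6)(-5) − (-2)(-5) = 20
V_3→V_4: (-2)(-3) − (1)(-5) = 11
V_4→V_5: (1)(2) − (-1)(-3) = -1
V_5→V_1: (-1)(4) − (-3)(2) = 2
Σ = 71
Signed area = Σ/2 = 35.5 (positive ⇒ counter-clockwise traversal).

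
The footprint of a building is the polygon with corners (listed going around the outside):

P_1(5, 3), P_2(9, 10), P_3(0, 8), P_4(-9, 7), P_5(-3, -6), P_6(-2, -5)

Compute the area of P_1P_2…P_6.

Σ = (23) + (72) + (72) + (75) + (3) + (19) = 264
Area = |Σ|/2 = 132.

132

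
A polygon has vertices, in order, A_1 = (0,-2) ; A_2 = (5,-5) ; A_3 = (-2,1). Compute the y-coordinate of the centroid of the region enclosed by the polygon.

Apply the shoelace formula. First the cross-terms c_i = x_i·y_{i+1} − x_{i+1}·y_i:
  10, -5, 4  ⇒  2A = 9, A = 4.5.
Then Σ (y_i + y_{i+1})·c_i = -54, so ȳ = -54 / (6·4.5) = -2.

-2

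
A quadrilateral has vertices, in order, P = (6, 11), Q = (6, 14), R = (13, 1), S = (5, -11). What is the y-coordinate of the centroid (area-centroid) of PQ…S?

Apply Gauss's area formula. First the cross-terms c_i = x_i·y_{i+1} − x_{i+1}·y_i:
  18, -176, -148, 121  ⇒  2A = -185, A = -92.5.
Then Σ (y_i + y_{i+1})·c_i = -710, so ȳ = -710 / (6·(-92.5)) = 142/111.

142/111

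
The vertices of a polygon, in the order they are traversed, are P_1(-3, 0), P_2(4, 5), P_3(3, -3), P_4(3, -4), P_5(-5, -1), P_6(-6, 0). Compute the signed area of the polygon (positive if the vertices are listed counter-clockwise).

-37

P_1→P_2: (-3)(5) − (4)(0) = -15
P_2→P_3: (4)(-3) − (3)(5) = -27
P_3→P_4: (3)(-4) − (3)(-3) = -3
P_4→P_5: (3)(-1) − (-5)(-4) = -23
P_5→P_6: (-5)(0) − (-6)(-1) = -6
P_6→P_1: (-6)(0) − (-3)(0) = 0
Σ = -74
Signed area = Σ/2 = -37 (negative ⇒ clockwise traversal).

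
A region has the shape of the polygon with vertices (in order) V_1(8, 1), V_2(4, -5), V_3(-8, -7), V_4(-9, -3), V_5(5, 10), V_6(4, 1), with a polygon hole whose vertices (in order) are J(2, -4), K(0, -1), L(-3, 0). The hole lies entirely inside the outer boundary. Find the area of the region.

Outer boundary:
Apply Gauss's area formula: 2A = Σ (x_i·y_{i+1} − x_{i+1}·y_i), indices taken mod 6.
Cross-terms: -44, -68, -39, -75, -35, -4  ⇒  Σ = -265
Area = |Σ|/2 = 132.5.
Hole:
Σ = (-2) + (-3) + (12) = 7
Area = |Σ|/2 = 3.5.
Net area = 132.5 − 3.5 = 129.

129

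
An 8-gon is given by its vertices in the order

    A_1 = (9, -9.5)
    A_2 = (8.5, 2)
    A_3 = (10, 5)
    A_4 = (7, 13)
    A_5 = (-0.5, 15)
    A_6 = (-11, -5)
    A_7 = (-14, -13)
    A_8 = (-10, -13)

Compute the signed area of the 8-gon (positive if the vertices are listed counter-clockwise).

Apply Gauss's area formula: 2A = Σ (x_i·y_{i+1} − x_{i+1}·y_i), indices taken mod 8.
A_1→A_2: (9)(2) − (8.5)(-9.5) = 98.75
A_2→A_3: (8.5)(5) − (10)(2) = 22.5
A_3→A_4: (10)(13) − (7)(5) = 95
A_4→A_5: (7)(15) − (-0.5)(13) = 111.5
A_5→A_6: (-0.5)(-5) − (-11)(15) = 167.5
A_6→A_7: (-11)(-13) − (-14)(-5) = 73
A_7→A_8: (-14)(-13) − (-10)(-13) = 52
A_8→A_1: (-10)(-9.5) − (9)(-13) = 212
Σ = 832.25
Signed area = Σ/2 = 416.125 (positive ⇒ counter-clockwise traversal).

416.125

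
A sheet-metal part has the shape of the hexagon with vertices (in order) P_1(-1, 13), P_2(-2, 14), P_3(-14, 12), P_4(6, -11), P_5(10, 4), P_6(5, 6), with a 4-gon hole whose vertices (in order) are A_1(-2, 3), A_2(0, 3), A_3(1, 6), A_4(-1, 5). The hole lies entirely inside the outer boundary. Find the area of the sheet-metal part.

251

Outer boundary:
Apply Gauss's area formula: 2A = Σ (x_i·y_{i+1} − x_{i+1}·y_i), indices taken mod 6.
Σ = (12) + (172) + (82) + (134) + (40) + (71) = 511
Area = |Σ|/2 = 255.5.
Hole:
Apply Gauss's area formula: 2A = Σ (x_i·y_{i+1} − x_{i+1}·y_i), indices taken mod 4.
A_1→A_2: (-2)(3) − (0)(3) = -6
A_2→A_3: (0)(6) − (1)(3) = -3
A_3→A_4: (1)(5) − (-1)(6) = 11
A_4→A_1: (-1)(3) − (-2)(5) = 7
Σ = 9
Area = |Σ|/2 = 4.5.
Net area = 255.5 − 4.5 = 251.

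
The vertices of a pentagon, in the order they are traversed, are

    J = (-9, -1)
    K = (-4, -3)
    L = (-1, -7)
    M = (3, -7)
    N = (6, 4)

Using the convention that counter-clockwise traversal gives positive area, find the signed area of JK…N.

Σ = (23) + (25) + (28) + (54) + (30) = 160
Signed area = Σ/2 = 80 (positive ⇒ counter-clockwise traversal).

80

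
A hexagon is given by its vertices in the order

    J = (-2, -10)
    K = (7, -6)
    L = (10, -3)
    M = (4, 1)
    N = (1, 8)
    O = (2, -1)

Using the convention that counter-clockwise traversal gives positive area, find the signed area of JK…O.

67.5

Σ = (82) + (39) + (22) + (31) + (-17) + (-22) = 135
Signed area = Σ/2 = 67.5 (positive ⇒ counter-clockwise traversal).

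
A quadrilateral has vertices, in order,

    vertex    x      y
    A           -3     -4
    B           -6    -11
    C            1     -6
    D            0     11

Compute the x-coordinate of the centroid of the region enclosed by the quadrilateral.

Apply the surveyor's formula. First the cross-terms c_i = x_i·y_{i+1} − x_{i+1}·y_i:
  9, 47, 11, 33  ⇒  2A = 100, A = 50.
Then Σ (x_i + x_{i+1})·c_i = -404, so x̄ = -404 / (6·50) = -101/75.

-101/75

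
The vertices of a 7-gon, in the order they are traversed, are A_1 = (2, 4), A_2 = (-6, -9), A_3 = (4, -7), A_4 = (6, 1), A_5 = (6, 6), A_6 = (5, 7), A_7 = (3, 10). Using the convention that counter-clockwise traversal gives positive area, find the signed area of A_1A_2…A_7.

96.5

Apply the shoelace (surveyor's) formula: 2A = Σ (x_i·y_{i+1} − x_{i+1}·y_i), indices taken mod 7.
Σ = (6) + (78) + (46) + (30) + (12) + (29) + (-8) = 193
Signed area = Σ/2 = 96.5 (positive ⇒ counter-clockwise traversal).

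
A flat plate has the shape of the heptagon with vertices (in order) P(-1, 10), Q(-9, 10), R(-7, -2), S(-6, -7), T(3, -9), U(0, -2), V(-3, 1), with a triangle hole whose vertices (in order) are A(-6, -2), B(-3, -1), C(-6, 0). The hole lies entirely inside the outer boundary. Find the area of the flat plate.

116.5

Outer boundary:
Apply the shoelace formula: 2A = Σ (x_i·y_{i+1} − x_{i+1}·y_i), indices taken mod 7.
Σ = (80) + (88) + (37) + (75) + (-6) + (-6) + (-29) = 239
Area = |Σ|/2 = 119.5.
Hole:
Apply the shoelace (surveyor's) formula: 2A = Σ (x_i·y_{i+1} − x_{i+1}·y_i), indices taken mod 3.
A→B: (-6)(-1) − (-3)(-2) = 0
B→C: (-3)(0) − (-6)(-1) = -6
C→A: (-6)(-2) − (-6)(0) = 12
Σ = 6
Area = |Σ|/2 = 3.
Net area = 119.5 − 3 = 116.5.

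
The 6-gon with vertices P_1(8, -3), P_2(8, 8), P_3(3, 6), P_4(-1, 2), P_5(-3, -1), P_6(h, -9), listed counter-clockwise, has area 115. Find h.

The doubled signed area Σ (x_i y_{i+1} − x_{i+1} y_i) is linear in h.
With h=0 it equals 230; the coefficient of h is -2 (from the two edges through P_6).
So -2·h + 230 = 2·115 = 230 ⇒ h = 0.

0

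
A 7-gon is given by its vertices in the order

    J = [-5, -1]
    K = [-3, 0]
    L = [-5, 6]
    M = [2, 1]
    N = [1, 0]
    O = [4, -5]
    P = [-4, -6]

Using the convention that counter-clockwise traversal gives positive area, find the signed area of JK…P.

Σ = (-3) + (-18) + (-17) + (-1) + (-5) + (-44) + (-26) = -114
Signed area = Σ/2 = -57 (negative ⇒ clockwise traversal).

-57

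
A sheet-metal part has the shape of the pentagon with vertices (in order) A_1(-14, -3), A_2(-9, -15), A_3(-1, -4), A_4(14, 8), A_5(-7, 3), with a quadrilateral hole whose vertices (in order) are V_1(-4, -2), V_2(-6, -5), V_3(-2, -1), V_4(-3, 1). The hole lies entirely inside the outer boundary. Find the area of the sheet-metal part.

202

Outer boundary:
Apply the shoelace (surveyor's) formula: 2A = Σ (x_i·y_{i+1} − x_{i+1}·y_i), indices taken mod 5.
A_1→A_2: (-14)(-15) − (-9)(-3) = 183
A_2→A_3: (-9)(-4) − (-1)(-15) = 21
A_3→A_4: (-1)(8) − (14)(-4) = 48
A_4→A_5: (14)(3) − (-7)(8) = 98
A_5→A_1: (-7)(-3) − (-14)(3) = 63
Σ = 413
Area = |Σ|/2 = 206.5.
Hole:
Σ = (8) + (-4) + (-5) + (10) = 9
Area = |Σ|/2 = 4.5.
Net area = 206.5 − 4.5 = 202.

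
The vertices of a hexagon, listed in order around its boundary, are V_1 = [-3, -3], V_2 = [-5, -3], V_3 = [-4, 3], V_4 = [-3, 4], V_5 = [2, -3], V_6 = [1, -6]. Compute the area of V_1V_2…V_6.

34.5

Apply Gauss's area formula: 2A = Σ (x_i·y_{i+1} − x_{i+1}·y_i), indices taken mod 6.
V_1→V_2: (-3)(-3) − (-5)(-3) = -6
V_2→V_3: (-5)(3) − (-4)(-3) = -27
V_3→V_4: (-4)(4) − (-3)(3) = -7
V_4→V_5: (-3)(-3) − (2)(4) = 1
V_5→V_6: (2)(-6) − (1)(-3) = -9
V_6→V_1: (1)(-3) − (-3)(-6) = -21
Σ = -69
Area = |Σ|/2 = 34.5.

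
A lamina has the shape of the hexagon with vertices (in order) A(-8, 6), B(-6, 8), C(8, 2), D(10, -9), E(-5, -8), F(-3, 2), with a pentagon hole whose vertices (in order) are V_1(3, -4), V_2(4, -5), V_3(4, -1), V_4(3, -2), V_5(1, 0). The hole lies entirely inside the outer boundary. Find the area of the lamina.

173.5

Outer boundary:
Apply the shoelace (surveyor's) formula: 2A = Σ (x_i·y_{i+1} − x_{i+1}·y_i), indices taken mod 6.
Σ = (-28) + (-76) + (-92) + (-125) + (-34) + (-2) = -357
Area = |Σ|/2 = 178.5.
Hole:
Σ = (1) + (16) + (-5) + (2) + (-4) = 10
Area = |Σ|/2 = 5.
Net area = 178.5 − 5 = 173.5.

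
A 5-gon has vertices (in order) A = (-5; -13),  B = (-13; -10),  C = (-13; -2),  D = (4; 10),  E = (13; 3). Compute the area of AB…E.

Cross-terms: -119, -104, -122, -118, -154  ⇒  Σ = -617
Area = |Σ|/2 = 308.5.

308.5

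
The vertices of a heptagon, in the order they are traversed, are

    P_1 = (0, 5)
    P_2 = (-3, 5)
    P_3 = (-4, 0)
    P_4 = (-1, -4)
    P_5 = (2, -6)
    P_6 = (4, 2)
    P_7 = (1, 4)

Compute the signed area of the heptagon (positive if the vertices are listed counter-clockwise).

56

Σ = (15) + (20) + (16) + (14) + (28) + (14) + (5) = 112
Signed area = Σ/2 = 56 (positive ⇒ counter-clockwise traversal).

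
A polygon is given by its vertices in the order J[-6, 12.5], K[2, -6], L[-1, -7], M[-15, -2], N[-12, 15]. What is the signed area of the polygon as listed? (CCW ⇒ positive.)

-210.5

Σ = (11) + (-20) + (-103) + (-249) + (-60) = -421
Signed area = Σ/2 = -210.5 (negative ⇒ clockwise traversal).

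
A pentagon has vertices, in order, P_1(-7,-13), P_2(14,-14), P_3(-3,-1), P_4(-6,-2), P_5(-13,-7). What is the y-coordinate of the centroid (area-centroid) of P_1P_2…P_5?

-386/45

Apply the shoelace formula. First the cross-terms c_i = x_i·y_{i+1} − x_{i+1}·y_i:
  280, -56, 0, 16, 120  ⇒  2A = 360, A = 180.
Then Σ (y_i + y_{i+1})·c_i = -9264, so ȳ = -9264 / (6·180) = -386/45.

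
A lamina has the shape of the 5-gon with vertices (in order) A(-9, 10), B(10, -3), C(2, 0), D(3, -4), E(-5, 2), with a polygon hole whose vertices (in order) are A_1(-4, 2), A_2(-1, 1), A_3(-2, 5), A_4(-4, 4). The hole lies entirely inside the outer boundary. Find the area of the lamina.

Outer boundary:
Apply Gauss's area formula: 2A = Σ (x_i·y_{i+1} − x_{i+1}·y_i), indices taken mod 5.
Cross-terms: -73, 6, -8, -14, -32  ⇒  Σ = -121
Area = |Σ|/2 = 60.5.
Hole:
Apply Gauss's area formula: 2A = Σ (x_i·y_{i+1} − x_{i+1}·y_i), indices taken mod 4.
Cross-terms: -2, -3, 12, 8  ⇒  Σ = 15
Area = |Σ|/2 = 7.5.
Net area = 60.5 − 7.5 = 53.

53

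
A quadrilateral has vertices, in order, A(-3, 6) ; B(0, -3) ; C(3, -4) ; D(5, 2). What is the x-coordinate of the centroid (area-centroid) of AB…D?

Apply the shoelace formula. First the cross-terms c_i = x_i·y_{i+1} − x_{i+1}·y_i:
  9, 9, 26, 36  ⇒  2A = 80, A = 40.
Then Σ (x_i + x_{i+1})·c_i = 280, so x̄ = 280 / (6·40) = 7/6.

7/6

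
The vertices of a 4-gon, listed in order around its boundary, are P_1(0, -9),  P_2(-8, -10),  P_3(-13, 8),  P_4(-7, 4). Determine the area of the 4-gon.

99.5

Σ = (-72) + (-194) + (4) + (63) = -199
Area = |Σ|/2 = 99.5.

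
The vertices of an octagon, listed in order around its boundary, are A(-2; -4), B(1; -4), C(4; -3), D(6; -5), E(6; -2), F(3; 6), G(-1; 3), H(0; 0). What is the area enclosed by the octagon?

Apply the surveyor's formula: 2A = Σ (x_i·y_{i+1} − x_{i+1}·y_i), indices taken mod 8.
Cross-terms: 12, 13, -2, 18, 42, 15, 0, 0  ⇒  Σ = 98
Area = |Σ|/2 = 49.

49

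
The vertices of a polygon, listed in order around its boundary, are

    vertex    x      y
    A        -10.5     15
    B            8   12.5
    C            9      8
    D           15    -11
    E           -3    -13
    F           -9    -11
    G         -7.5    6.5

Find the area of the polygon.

A→B: (-10.5)(12.5) − (8)(15) = -251.25
B→C: (8)(8) − (9)(12.5) = -48.5
C→D: (9)(-11) − (15)(8) = -219
D→E: (15)(-13) − (-3)(-11) = -228
E→F: (-3)(-11) − (-9)(-13) = -84
F→G: (-9)(6.5) − (-7.5)(-11) = -141
G→A: (-7.5)(15) − (-10.5)(6.5) = -44.25
Σ = -1016
Area = |Σ|/2 = 508.

508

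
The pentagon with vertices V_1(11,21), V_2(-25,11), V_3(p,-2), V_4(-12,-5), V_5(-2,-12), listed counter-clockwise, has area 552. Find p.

The doubled signed area Σ (x_i y_{i+1} − x_{i+1} y_i) is linear in p.
With p=0 it equals 896; the coefficient of p is -16 (from the two edges through V_3).
So -16·p + 896 = 2·552 = 1104 ⇒ p = -13.

-13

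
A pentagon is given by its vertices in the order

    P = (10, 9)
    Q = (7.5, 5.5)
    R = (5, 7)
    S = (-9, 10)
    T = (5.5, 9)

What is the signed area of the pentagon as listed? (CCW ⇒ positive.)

P→Q: (10)(5.5) − (7.5)(9) = -12.5
Q→R: (7.5)(7) − (5)(5.5) = 25
R→S: (5)(10) − (-9)(7) = 113
S→T: (-9)(9) − (5.5)(10) = -136
T→P: (5.5)(9) − (10)(9) = -40.5
Σ = -51
Signed area = Σ/2 = -25.5 (negative ⇒ clockwise traversal).

-25.5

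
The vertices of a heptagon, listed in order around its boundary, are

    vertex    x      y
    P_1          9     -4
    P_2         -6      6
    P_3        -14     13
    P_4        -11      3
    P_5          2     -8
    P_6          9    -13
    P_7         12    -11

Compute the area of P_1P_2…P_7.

186.5

Σ = (30) + (6) + (101) + (82) + (46) + (57) + (51) = 373
Area = |Σ|/2 = 186.5.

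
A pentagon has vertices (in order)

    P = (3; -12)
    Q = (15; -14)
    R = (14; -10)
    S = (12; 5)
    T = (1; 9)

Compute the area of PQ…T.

219

P→Q: (3)(-14) − (15)(-12) = 138
Q→R: (15)(-10) − (14)(-14) = 46
R→S: (14)(5) − (12)(-10) = 190
S→T: (12)(9) − (1)(5) = 103
T→P: (1)(-12) − (3)(9) = -39
Σ = 438
Area = |Σ|/2 = 219.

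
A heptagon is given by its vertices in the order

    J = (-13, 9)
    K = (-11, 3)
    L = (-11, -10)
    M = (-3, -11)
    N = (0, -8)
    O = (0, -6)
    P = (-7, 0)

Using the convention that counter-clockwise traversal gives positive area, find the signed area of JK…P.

106.5

Apply the shoelace formula: 2A = Σ (x_i·y_{i+1} − x_{i+1}·y_i), indices taken mod 7.
J→K: (-13)(3) − (-11)(9) = 60
K→L: (-11)(-10) − (-11)(3) = 143
L→M: (-11)(-11) − (-3)(-10) = 91
M→N: (-3)(-8) − (0)(-11) = 24
N→O: (0)(-6) − (0)(-8) = 0
O→P: (0)(0) − (-7)(-6) = -42
P→J: (-7)(9) − (-13)(0) = -63
Σ = 213
Signed area = Σ/2 = 106.5 (positive ⇒ counter-clockwise traversal).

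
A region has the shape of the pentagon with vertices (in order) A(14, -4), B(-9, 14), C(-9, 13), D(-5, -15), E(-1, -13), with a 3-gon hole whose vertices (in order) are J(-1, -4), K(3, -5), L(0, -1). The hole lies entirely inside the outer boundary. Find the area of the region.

Outer boundary:
Σ = (160) + (9) + (200) + (50) + (186) = 605
Area = |Σ|/2 = 302.5.
Hole:
Apply the surveyor's formula: 2A = Σ (x_i·y_{i+1} − x_{i+1}·y_i), indices taken mod 3.
J→K: (-1)(-5) − (3)(-4) = 17
K→L: (3)(-1) − (0)(-5) = -3
L→J: (0)(-4) − (-1)(-1) = -1
Σ = 13
Area = |Σ|/2 = 6.5.
Net area = 302.5 − 6.5 = 296.

296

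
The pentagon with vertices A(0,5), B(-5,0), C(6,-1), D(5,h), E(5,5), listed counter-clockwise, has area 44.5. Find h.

4

The doubled signed area Σ (x_i y_{i+1} − x_{i+1} y_i) is linear in h.
With h=0 it equals 85; the coefficient of h is 1 (from the two edges through D).
So 1·h + 85 = 2·44.5 = 89 ⇒ h = 4.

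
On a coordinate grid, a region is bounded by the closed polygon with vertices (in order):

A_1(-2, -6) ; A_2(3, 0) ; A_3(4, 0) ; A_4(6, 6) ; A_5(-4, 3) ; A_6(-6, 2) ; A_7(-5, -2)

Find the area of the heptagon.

Apply the surveyor's formula: 2A = Σ (x_i·y_{i+1} − x_{i+1}·y_i), indices taken mod 7.
Σ = (18) + (0) + (24) + (42) + (10) + (22) + (26) = 142
Area = |Σ|/2 = 71.

71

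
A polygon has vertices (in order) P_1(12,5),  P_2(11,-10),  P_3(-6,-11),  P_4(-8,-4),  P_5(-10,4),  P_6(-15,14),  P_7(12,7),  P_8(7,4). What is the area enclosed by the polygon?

Apply Gauss's area formula: 2A = Σ (x_i·y_{i+1} − x_{i+1}·y_i), indices taken mod 8.
Cross-terms: -175, -181, -64, -72, -80, -273, -1, -13  ⇒  Σ = -859
Area = |Σ|/2 = 429.5.

429.5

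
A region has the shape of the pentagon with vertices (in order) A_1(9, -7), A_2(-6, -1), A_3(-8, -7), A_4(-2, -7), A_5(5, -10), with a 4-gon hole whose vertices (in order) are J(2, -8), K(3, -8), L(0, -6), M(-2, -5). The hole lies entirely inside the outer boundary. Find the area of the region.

Outer boundary:
Apply the surveyor's formula: 2A = Σ (x_i·y_{i+1} − x_{i+1}·y_i), indices taken mod 5.
Σ = (-51) + (34) + (42) + (55) + (55) = 135
Area = |Σ|/2 = 67.5.
Hole:
Apply Gauss's area formula: 2A = Σ (x_i·y_{i+1} − x_{i+1}·y_i), indices taken mod 4.
Σ = (8) + (-18) + (-12) + (26) = 4
Area = |Σ|/2 = 2.
Net area = 67.5 − 2 = 65.5.

65.5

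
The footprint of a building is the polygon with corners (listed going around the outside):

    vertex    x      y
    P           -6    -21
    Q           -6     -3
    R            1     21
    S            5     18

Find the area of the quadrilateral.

Apply the shoelace (surveyor's) formula: 2A = Σ (x_i·y_{i+1} − x_{i+1}·y_i), indices taken mod 4.
P→Q: (-6)(-3) − (-6)(-21) = -108
Q→R: (-6)(21) − (1)(-3) = -123
R→S: (1)(18) − (5)(21) = -87
S→P: (5)(-21) − (-6)(18) = 3
Σ = -315
Area = |Σ|/2 = 157.5.

157.5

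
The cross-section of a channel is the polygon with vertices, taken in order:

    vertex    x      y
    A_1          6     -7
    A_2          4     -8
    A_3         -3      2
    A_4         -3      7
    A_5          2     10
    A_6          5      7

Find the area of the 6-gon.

104

A_1→A_2: (6)(-8) − (4)(-7) = -20
A_2→A_3: (4)(2) − (-3)(-8) = -16
A_3→A_4: (-3)(7) − (-3)(2) = -15
A_4→A_5: (-3)(10) − (2)(7) = -44
A_5→A_6: (2)(7) − (5)(10) = -36
A_6→A_1: (5)(-7) − (6)(7) = -77
Σ = -208
Area = |Σ|/2 = 104.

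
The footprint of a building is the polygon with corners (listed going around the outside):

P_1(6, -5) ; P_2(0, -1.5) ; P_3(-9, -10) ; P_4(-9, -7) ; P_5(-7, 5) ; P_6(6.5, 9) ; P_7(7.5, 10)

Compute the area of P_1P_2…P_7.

Apply the surveyor's formula: 2A = Σ (x_i·y_{i+1} − x_{i+1}·y_i), indices taken mod 7.
P_1→P_2: (6)(-1.5) − (0)(-5) = -9
P_2→P_3: (0)(-10) − (-9)(-1.5) = -13.5
P_3→P_4: (-9)(-7) − (-9)(-10) = -27
P_4→P_5: (-9)(5) − (-7)(-7) = -94
P_5→P_6: (-7)(9) − (6.5)(5) = -95.5
P_6→P_7: (6.5)(10) − (7.5)(9) = -2.5
P_7→P_1: (7.5)(-5) − (6)(10) = -97.5
Σ = -339
Area = |Σ|/2 = 169.5.

169.5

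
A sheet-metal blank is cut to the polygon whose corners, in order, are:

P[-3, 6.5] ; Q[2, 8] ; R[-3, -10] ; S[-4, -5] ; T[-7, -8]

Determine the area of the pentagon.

65.25

Apply Gauss's area formula: 2A = Σ (x_i·y_{i+1} − x_{i+1}·y_i), indices taken mod 5.
P→Q: (-3)(8) − (2)(6.5) = -37
Q→R: (2)(-10) − (-3)(8) = 4
R→S: (-3)(-5) − (-4)(-10) = -25
S→T: (-4)(-8) − (-7)(-5) = -3
T→P: (-7)(6.5) − (-3)(-8) = -69.5
Σ = -130.5
Area = |Σ|/2 = 65.25.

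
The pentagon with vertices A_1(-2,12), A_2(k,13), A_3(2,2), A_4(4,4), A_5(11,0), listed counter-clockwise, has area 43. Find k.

Write out the shoelace sum; only the two edges meeting at A_2 involve k:
2·Area = [((-2)·13 − k·12) + (k·2 − 2·13)] + 88
       = -10·k + 36 = 86
⇒ k = -5.

-5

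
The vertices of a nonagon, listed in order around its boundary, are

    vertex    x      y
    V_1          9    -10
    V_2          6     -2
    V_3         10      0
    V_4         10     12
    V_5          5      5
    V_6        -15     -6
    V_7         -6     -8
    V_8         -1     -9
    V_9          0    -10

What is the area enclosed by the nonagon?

223.5

Apply the shoelace formula: 2A = Σ (x_i·y_{i+1} − x_{i+1}·y_i), indices taken mod 9.
Cross-terms: 42, 20, 120, -10, 45, 84, 46, 10, 90  ⇒  Σ = 447
Area = |Σ|/2 = 223.5.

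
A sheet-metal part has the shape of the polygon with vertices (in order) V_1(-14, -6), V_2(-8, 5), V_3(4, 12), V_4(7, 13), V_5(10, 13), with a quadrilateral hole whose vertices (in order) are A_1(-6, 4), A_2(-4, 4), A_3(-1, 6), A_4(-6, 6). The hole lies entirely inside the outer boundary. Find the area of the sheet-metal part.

84.5

Outer boundary:
Apply Gauss's area formula: 2A = Σ (x_i·y_{i+1} − x_{i+1}·y_i), indices taken mod 5.
Σ = (-118) + (-116) + (-32) + (-39) + (122) = -183
Area = |Σ|/2 = 91.5.
Hole:
Cross-terms: -8, -20, 30, 12  ⇒  Σ = 14
Area = |Σ|/2 = 7.
Net area = 91.5 − 7 = 84.5.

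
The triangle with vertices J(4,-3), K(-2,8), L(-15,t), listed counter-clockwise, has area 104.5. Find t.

-3

Write out the shoelace sum; only the two edges meeting at L involve t:
2·Area = [((-2)·t − (-15)·8) + ((-15)·(-3) − 4·t)] + 26
       = -6·t + 191 = 209
⇒ t = -3.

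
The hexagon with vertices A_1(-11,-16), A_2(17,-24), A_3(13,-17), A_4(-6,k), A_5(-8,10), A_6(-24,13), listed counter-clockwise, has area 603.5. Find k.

The doubled signed area Σ (x_i y_{i+1} − x_{i+1} y_i) is linear in k.
With k=0 it equals 1060; the coefficient of k is 21 (from the two edges through A_4).
So 21·k + 1060 = 2·603.5 = 1207 ⇒ k = 7.

7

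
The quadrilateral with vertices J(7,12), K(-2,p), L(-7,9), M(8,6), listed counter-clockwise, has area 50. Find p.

11

The doubled signed area Σ (x_i y_{i+1} − x_{i+1} y_i) is linear in p.
With p=0 it equals -54; the coefficient of p is 14 (from the two edges through K).
So 14·p + -54 = 2·50 = 100 ⇒ p = 11.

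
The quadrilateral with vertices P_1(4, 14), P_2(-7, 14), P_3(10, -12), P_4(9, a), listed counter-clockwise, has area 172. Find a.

The doubled signed area Σ (x_i y_{i+1} − x_{i+1} y_i) is linear in a.
With a=0 it equals 332; the coefficient of a is 6 (from the two edges through P_4).
So 6·a + 332 = 2·172 = 344 ⇒ a = 2.

2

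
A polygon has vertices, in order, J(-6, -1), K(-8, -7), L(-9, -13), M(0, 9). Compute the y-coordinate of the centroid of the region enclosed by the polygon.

Apply Gauss's area formula. First the cross-terms c_i = x_i·y_{i+1} − x_{i+1}·y_i:
  34, 41, -81, 54  ⇒  2A = 48, A = 24.
Then Σ (y_i + y_{i+1})·c_i = -336, so ȳ = -336 / (6·24) = -7/3.

-7/3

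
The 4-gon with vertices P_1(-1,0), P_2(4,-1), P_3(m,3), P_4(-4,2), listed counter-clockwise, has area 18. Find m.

The doubled signed area Σ (x_i y_{i+1} − x_{i+1} y_i) is linear in m.
With m=0 it equals 27; the coefficient of m is 3 (from the two edges through P_3).
So 3·m + 27 = 2·18 = 36 ⇒ m = 3.

3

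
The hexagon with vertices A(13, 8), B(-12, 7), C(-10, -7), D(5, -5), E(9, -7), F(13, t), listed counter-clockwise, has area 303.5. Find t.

The doubled signed area Σ (x_i y_{i+1} − x_{i+1} y_i) is linear in t.
With t=0 it equals 631; the coefficient of t is -4 (from the two edges through F).
So -4·t + 631 = 2·303.5 = 607 ⇒ t = 6.

6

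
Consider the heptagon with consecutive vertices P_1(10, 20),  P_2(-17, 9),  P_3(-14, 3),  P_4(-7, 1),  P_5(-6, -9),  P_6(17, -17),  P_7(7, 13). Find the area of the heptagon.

Σ = (430) + (75) + (7) + (69) + (255) + (340) + (10) = 1186
Area = |Σ|/2 = 593.

593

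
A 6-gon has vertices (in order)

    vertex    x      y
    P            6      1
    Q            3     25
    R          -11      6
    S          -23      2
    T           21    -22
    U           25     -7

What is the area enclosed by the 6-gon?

745

P→Q: (6)(25) − (3)(1) = 147
Q→R: (3)(6) − (-11)(25) = 293
R→S: (-11)(2) − (-23)(6) = 116
S→T: (-23)(-22) − (21)(2) = 464
T→U: (21)(-7) − (25)(-22) = 403
U→P: (25)(1) − (6)(-7) = 67
Σ = 1490
Area = |Σ|/2 = 745.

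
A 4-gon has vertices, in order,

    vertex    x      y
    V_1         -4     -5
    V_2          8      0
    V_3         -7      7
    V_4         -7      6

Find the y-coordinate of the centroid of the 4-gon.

19/27

Apply the shoelace formula. First the cross-terms c_i = x_i·y_{i+1} − x_{i+1}·y_i:
  40, 56, 7, 59  ⇒  2A = 162, A = 81.
Then Σ (y_i + y_{i+1})·c_i = 342, so ȳ = 342 / (6·81) = 19/27.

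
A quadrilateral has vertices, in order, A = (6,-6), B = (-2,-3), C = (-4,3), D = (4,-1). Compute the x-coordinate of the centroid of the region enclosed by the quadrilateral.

Apply Gauss's area formula. First the cross-terms c_i = x_i·y_{i+1} − x_{i+1}·y_i:
  -30, -18, -8, -18  ⇒  2A = -74, A = -37.
Then Σ (x_i + x_{i+1})·c_i = -192, so x̄ = -192 / (6·(-37)) = 32/37.

32/37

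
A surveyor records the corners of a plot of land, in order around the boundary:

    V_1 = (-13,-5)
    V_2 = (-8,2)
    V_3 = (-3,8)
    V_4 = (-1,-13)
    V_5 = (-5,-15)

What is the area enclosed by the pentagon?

Apply the shoelace formula: 2A = Σ (x_i·y_{i+1} − x_{i+1}·y_i), indices taken mod 5.
Σ = (-66) + (-58) + (47) + (-50) + (-170) = -297
Area = |Σ|/2 = 148.5.

148.5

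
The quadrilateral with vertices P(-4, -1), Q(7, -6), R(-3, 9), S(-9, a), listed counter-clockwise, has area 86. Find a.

Write out the shoelace sum; only the two edges meeting at S involve a:
2·Area = [((-3)·a − (-9)·9) + ((-9)·(-1) − (-4)·a)] + 76
       = 1·a + 166 = 172
⇒ a = 6.

6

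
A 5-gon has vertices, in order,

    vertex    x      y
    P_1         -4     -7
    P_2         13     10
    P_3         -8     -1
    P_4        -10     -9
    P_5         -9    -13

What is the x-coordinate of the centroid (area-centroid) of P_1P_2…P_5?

Apply the shoelace formula. First the cross-terms c_i = x_i·y_{i+1} − x_{i+1}·y_i:
  51, 67, 62, 49, 11  ⇒  2A = 240, A = 120.
Then Σ (x_i + x_{i+1})·c_i = -1396, so x̄ = -1396 / (6·120) = -349/180.

-349/180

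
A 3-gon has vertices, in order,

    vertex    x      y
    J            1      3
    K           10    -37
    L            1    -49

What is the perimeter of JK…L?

108

|JK| = √((9)² + (-40)²) = √1681 = 41
|KL| = √((-9)² + (-12)²) = √225 = 15
|LJ| = √((0)² + (52)²) = √2704 = 52
Perimeter = 41 + 15 + 52 = 108.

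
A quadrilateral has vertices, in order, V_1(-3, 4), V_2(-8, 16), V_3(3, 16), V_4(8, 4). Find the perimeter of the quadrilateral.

48

|V_1V_2| = √((-5)² + (12)²) = √169 = 13
|V_2V_3| = √((11)² + (0)²) = √121 = 11
|V_3V_4| = √((5)² + (-12)²) = √169 = 13
|V_4V_1| = √((-11)² + (0)²) = √121 = 11
Perimeter = 13 + 11 + 13 + 11 = 48.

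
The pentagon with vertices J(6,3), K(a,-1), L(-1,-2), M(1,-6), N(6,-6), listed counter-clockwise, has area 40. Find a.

Write out the shoelace sum; only the two edges meeting at K involve a:
2·Area = [(6·(-1) − a·3) + (a·(-2) − (-1)·(-1))] + 92
       = -5·a + 85 = 80
⇒ a = 1.

1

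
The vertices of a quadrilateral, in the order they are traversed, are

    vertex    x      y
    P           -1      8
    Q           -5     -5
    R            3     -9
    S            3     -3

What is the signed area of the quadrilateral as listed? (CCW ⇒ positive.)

Apply the shoelace formula: 2A = Σ (x_i·y_{i+1} − x_{i+1}·y_i), indices taken mod 4.
Cross-terms: 45, 60, 18, 21  ⇒  Σ = 144
Signed area = Σ/2 = 72 (positive ⇒ counter-clockwise traversal).

72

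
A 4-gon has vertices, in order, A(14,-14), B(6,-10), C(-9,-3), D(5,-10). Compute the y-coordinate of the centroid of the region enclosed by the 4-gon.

-9

Apply Gauss's area formula. First the cross-terms c_i = x_i·y_{i+1} − x_{i+1}·y_i:
  -56, -108, 105, 70  ⇒  2A = 11, A = 5.5.
Then Σ (y_i + y_{i+1})·c_i = -297, so ȳ = -297 / (6·5.5) = -9.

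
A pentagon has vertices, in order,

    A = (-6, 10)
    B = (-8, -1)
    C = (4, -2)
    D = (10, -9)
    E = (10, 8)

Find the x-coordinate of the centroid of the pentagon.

69/34

Apply the shoelace formula. First the cross-terms c_i = x_i·y_{i+1} − x_{i+1}·y_i:
  86, 20, -16, 170, 148  ⇒  2A = 408, A = 204.
Then Σ (x_i + x_{i+1})·c_i = 2484, so x̄ = 2484 / (6·204) = 69/34.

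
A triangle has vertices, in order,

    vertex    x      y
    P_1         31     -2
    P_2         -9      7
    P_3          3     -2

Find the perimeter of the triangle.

|P_1P_2| = √((-40)² + (9)²) = √1681 = 41
|P_2P_3| = √((12)² + (-9)²) = √225 = 15
|P_3P_1| = √((28)² + (0)²) = √784 = 28
Perimeter = 41 + 15 + 28 = 84.

84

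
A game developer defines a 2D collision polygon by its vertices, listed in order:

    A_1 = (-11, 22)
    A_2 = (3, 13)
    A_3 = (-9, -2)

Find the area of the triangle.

159

Cross-terms: -209, 111, -220  ⇒  Σ = -318
Area = |Σ|/2 = 159.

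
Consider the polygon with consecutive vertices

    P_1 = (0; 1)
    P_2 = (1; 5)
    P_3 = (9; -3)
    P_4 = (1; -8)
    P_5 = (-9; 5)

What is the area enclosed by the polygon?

Apply the shoelace formula: 2A = Σ (x_i·y_{i+1} − x_{i+1}·y_i), indices taken mod 5.
Σ = (-1) + (-48) + (-69) + (-67) + (-9) = -194
Area = |Σ|/2 = 97.

97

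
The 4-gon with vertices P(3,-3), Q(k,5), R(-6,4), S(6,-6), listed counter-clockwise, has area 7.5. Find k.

The doubled signed area Σ (x_i y_{i+1} − x_{i+1} y_i) is linear in k.
With k=0 it equals 57; the coefficient of k is 7 (from the two edges through Q).
So 7·k + 57 = 2·7.5 = 15 ⇒ k = -6.

-6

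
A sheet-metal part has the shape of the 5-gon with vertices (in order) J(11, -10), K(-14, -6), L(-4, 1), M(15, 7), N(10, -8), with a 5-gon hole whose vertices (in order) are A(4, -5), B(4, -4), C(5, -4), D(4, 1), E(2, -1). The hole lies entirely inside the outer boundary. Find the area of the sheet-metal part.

236

Outer boundary:
Cross-terms: -206, -38, -43, -190, -12  ⇒  Σ = -489
Area = |Σ|/2 = 244.5.
Hole:
Apply Gauss's area formula: 2A = Σ (x_i·y_{i+1} − x_{i+1}·y_i), indices taken mod 5.
Σ = (4) + (4) + (21) + (-6) + (-6) = 17
Area = |Σ|/2 = 8.5.
Net area = 244.5 − 8.5 = 236.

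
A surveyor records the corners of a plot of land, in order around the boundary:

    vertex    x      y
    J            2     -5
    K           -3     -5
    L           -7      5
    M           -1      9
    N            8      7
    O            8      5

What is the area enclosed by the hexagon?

139

Σ = (-25) + (-50) + (-58) + (-79) + (-16) + (-50) = -278
Area = |Σ|/2 = 139.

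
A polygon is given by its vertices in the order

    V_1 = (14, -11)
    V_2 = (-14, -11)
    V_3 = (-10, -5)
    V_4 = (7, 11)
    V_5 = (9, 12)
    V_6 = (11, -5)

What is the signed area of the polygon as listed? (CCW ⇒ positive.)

Apply Gauss's area formula: 2A = Σ (x_i·y_{i+1} − x_{i+1}·y_i), indices taken mod 6.
Cross-terms: -308, -40, -75, -15, -177, -51  ⇒  Σ = -666
Signed area = Σ/2 = -333 (negative ⇒ clockwise traversal).

-333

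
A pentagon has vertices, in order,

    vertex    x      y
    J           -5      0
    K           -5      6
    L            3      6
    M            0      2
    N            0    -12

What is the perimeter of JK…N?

|JK| = √((0)² + (6)²) = √36 = 6
|KL| = √((8)² + (0)²) = √64 = 8
|LM| = √((-3)² + (-4)²) = √25 = 5
|MN| = √((0)² + (-14)²) = √196 = 14
|NJ| = √((-5)² + (12)²) = √169 = 13
Perimeter = 6 + 8 + 5 + 14 + 13 = 46.

46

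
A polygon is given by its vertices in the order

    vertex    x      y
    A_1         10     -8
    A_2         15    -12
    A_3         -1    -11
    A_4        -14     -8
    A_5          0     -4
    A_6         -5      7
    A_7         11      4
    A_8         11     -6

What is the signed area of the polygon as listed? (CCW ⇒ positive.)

Σ = (0) + (-177) + (-146) + (56) + (-20) + (-97) + (-110) + (-28) = -522
Signed area = Σ/2 = -261 (negative ⇒ clockwise traversal).

-261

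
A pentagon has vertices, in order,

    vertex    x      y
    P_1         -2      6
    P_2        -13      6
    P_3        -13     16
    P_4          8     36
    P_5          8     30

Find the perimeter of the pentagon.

82

|P_1P_2| = √((-11)² + (0)²) = √121 = 11
|P_2P_3| = √((0)² + (10)²) = √100 = 10
|P_3P_4| = √((21)² + (20)²) = √841 = 29
|P_4P_5| = √((0)² + (-6)²) = √36 = 6
|P_5P_1| = √((-10)² + (-24)²) = √676 = 26
Perimeter = 11 + 10 + 29 + 6 + 26 = 82.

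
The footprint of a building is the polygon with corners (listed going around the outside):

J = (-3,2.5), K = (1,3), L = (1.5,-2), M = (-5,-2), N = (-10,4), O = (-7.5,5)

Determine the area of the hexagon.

47.375

Σ = (-11.5) + (-6.5) + (-13) + (-40) + (-20) + (-3.75) = -94.75
Area = |Σ|/2 = 47.375.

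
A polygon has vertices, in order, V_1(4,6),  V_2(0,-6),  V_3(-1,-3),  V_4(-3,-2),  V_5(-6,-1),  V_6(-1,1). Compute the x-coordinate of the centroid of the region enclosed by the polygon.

-38/189

Apply the surveyor's formula. First the cross-terms c_i = x_i·y_{i+1} − x_{i+1}·y_i:
  -24, -6, -7, -9, -7, -10  ⇒  2A = -63, A = -31.5.
Then Σ (x_i + x_{i+1})·c_i = 38, so x̄ = 38 / (6·(-31.5)) = -38/189.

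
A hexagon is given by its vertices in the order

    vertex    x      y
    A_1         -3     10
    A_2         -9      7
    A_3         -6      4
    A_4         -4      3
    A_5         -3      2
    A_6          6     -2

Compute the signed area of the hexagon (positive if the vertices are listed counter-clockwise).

61

Apply Gauss's area formula: 2A = Σ (x_i·y_{i+1} − x_{i+1}·y_i), indices taken mod 6.
Σ = (69) + (6) + (-2) + (1) + (-6) + (54) = 122
Signed area = Σ/2 = 61 (positive ⇒ counter-clockwise traversal).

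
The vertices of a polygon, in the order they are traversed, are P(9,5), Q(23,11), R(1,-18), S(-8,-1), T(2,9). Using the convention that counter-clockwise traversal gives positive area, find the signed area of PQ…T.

Apply the shoelace (surveyor's) formula: 2A = Σ (x_i·y_{i+1} − x_{i+1}·y_i), indices taken mod 5.
P→Q: (9)(11) − (23)(5) = -16
Q→R: (23)(-18) − (1)(11) = -425
R→S: (1)(-1) − (-8)(-18) = -145
S→T: (-8)(9) − (2)(-1) = -70
T→P: (2)(5) − (9)(9) = -71
Σ = -727
Signed area = Σ/2 = -363.5 (negative ⇒ clockwise traversal).

-363.5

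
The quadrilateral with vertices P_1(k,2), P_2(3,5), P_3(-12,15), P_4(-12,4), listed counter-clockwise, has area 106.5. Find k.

6

Write out the shoelace sum; only the two edges meeting at P_1 involve k:
2·Area = [((-12)·2 − k·4) + (k·5 − 3·2)] + 237
       = 1·k + 207 = 213
⇒ k = 6.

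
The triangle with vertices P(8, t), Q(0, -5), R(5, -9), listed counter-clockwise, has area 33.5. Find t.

2

The doubled signed area Σ (x_i y_{i+1} − x_{i+1} y_i) is linear in t.
With t=0 it equals 57; the coefficient of t is 5 (from the two edges through P).
So 5·t + 57 = 2·33.5 = 67 ⇒ t = 2.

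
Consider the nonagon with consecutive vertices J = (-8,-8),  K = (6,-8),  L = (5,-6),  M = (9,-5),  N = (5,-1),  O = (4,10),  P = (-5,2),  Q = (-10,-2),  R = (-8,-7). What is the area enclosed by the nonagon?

Apply the shoelace formula: 2A = Σ (x_i·y_{i+1} − x_{i+1}·y_i), indices taken mod 9.
Cross-terms: 112, 4, 29, 16, 54, 58, 30, 54, 8  ⇒  Σ = 365
Area = |Σ|/2 = 182.5.

182.5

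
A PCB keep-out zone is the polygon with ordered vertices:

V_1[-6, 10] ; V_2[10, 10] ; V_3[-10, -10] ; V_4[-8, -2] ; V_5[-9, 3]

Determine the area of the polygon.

167

Apply Gauss's area formula: 2A = Σ (x_i·y_{i+1} − x_{i+1}·y_i), indices taken mod 5.
Σ = (-160) + (0) + (-60) + (-42) + (-72) = -334
Area = |Σ|/2 = 167.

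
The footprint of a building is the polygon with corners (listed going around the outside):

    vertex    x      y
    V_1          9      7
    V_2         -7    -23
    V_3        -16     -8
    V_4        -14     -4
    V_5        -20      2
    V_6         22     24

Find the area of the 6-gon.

Apply the shoelace (surveyor's) formula: 2A = Σ (x_i·y_{i+1} − x_{i+1}·y_i), indices taken mod 6.
Cross-terms: -158, -312, -48, -108, -524, -62  ⇒  Σ = -1212
Area = |Σ|/2 = 606.

606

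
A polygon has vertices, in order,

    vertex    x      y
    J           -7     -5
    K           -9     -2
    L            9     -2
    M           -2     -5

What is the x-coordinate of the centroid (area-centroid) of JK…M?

-42/23

Apply the shoelace formula. First the cross-terms c_i = x_i·y_{i+1} − x_{i+1}·y_i:
  -31, 36, -49, -25  ⇒  2A = -69, A = -34.5.
Then Σ (x_i + x_{i+1})·c_i = 378, so x̄ = 378 / (6·(-34.5)) = -42/23.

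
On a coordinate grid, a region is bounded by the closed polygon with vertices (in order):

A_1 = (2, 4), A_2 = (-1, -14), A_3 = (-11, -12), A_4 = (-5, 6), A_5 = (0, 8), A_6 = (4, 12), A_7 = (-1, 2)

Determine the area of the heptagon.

A_1→A_2: (2)(-14) − (-1)(4) = -24
A_2→A_3: (-1)(-12) − (-11)(-14) = -142
A_3→A_4: (-11)(6) − (-5)(-12) = -126
A_4→A_5: (-5)(8) − (0)(6) = -40
A_5→A_6: (0)(12) − (4)(8) = -32
A_6→A_7: (4)(2) − (-1)(12) = 20
A_7→A_1: (-1)(4) − (2)(2) = -8
Σ = -352
Area = |Σ|/2 = 176.

176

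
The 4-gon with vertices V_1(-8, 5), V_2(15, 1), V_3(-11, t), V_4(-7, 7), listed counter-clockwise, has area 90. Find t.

The doubled signed area Σ (x_i y_{i+1} − x_{i+1} y_i) is linear in t.
With t=0 it equals -128; the coefficient of t is 22 (from the two edges through V_3).
So 22·t + -128 = 2·90 = 180 ⇒ t = 14.

14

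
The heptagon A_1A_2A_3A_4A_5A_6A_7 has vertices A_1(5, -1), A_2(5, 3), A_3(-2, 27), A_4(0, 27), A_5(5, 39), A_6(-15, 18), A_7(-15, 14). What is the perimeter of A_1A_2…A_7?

|A_1A_2| = √((0)² + (4)²) = √16 = 4
|A_2A_3| = √((-7)² + (24)²) = √625 = 25
|A_3A_4| = √((2)² + (0)²) = √4 = 2
|A_4A_5| = √((5)² + (12)²) = √169 = 13
|A_5A_6| = √((-20)² + (-21)²) = √841 = 29
|A_6A_7| = √((0)² + (-4)²) = √16 = 4
|A_7A_1| = √((20)² + (-15)²) = √625 = 25
Perimeter = 4 + 25 + 2 + 13 + 29 + 4 + 25 = 102.

102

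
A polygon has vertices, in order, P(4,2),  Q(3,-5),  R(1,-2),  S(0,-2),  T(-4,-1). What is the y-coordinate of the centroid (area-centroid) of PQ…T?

-113/123

Apply the shoelace formula. First the cross-terms c_i = x_i·y_{i+1} − x_{i+1}·y_i:
  -26, -1, -2, -8, -4  ⇒  2A = -41, A = -20.5.
Then Σ (y_i + y_{i+1})·c_i = 113, so ȳ = 113 / (6·(-20.5)) = -113/123.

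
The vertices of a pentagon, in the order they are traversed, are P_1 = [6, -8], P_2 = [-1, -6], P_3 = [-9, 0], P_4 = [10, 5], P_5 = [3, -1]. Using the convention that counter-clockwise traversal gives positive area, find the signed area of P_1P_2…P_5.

-93

Σ = (-44) + (-54) + (-45) + (-25) + (-18) = -186
Signed area = Σ/2 = -93 (negative ⇒ clockwise traversal).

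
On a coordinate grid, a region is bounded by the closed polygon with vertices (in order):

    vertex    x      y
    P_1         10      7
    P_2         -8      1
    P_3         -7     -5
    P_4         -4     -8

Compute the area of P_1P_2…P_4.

100.5

Σ = (66) + (47) + (36) + (52) = 201
Area = |Σ|/2 = 100.5.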